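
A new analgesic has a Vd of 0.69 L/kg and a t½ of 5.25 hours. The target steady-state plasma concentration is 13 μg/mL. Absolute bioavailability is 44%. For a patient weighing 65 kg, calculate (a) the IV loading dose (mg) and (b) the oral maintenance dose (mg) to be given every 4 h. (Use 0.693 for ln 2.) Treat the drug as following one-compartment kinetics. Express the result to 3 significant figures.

Vd = 0.69 L/kg × 65 kg = 44.85 L
LD = Vd × C = 44.85 × 13 = 583.1 mg
CL = 0.693 × Vd / t½ = 0.693 × 44.85 / 5.25 = 5.920 L/h
D = CL × Css × τ / F = 5.920 × 13 × 4 / 0.44 = 699.6 mg

(a) 583 mg; (b) 700 mg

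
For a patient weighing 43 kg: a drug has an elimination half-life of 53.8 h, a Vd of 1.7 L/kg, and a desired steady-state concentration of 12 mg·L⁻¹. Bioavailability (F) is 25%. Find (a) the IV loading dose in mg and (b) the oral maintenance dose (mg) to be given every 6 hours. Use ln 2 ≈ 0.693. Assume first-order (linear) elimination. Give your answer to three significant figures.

(a) 877 mg; (b) 271 mg

Vd(total) = 43 kg × 1.7 L/kg = 73.10 L
LD = Vd × C = 73.10 × 12 = 877.2 mg
CL = 0.693 × Vd / t½ = 0.693 × 73.10 / 53.8 = 0.9416 L/h
D = CL × Css × τ / F = 0.9416 × 12 × 6 / 0.25 = 271.2 mg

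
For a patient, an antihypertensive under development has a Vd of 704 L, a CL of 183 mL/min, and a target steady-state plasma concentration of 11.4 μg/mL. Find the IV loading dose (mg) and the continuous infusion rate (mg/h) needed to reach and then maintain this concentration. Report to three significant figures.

(a) 8030 mg; (b) 125 mg/h

Loading: fill Vd to C_target → 704.0 L × 11.4 mg/L = 8026 mg
CL = 183 mL/min × 60/1000 = 10.98 L/h
Maintenance: replace elimination → rate = CL × Css = 10.98 × 11.4 = 125.2 mg/h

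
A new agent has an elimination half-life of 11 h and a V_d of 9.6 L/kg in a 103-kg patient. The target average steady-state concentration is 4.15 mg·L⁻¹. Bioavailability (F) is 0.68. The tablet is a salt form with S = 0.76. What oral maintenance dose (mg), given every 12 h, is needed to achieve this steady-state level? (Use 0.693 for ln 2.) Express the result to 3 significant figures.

Vd = 9.6 L/kg × 103 kg = 988.8 L
CL = 0.693 × Vd / t½ = 0.693 × 988.8 / 11 = 62.29 L/h
D = CL × Css × τ / F / S = 62.29 × 4.15 × 12 / 0.68 / 0.76 = 6002 mg

6000 mg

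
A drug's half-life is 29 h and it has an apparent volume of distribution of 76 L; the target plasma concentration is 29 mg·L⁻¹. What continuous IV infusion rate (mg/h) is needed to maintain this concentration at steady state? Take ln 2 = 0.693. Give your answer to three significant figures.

CL = ln 2 · Vd / t½ = 0.693 × 76.00 / 29 = 1.816 L/h
Infusion rate = CL × Css = 1.816 × 29 = 52.66 mg/h

52.7 mg/h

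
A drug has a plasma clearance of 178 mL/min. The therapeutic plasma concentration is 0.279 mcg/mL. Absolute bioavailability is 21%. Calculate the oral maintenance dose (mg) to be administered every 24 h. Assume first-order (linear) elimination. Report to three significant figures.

CL = 178 mL/min × 60/1000 = 10.68 L/h
D = CL × Css × τ / F = 10.68 × 0.279 × 24 / 0.21 = 340.5 mg

341 mg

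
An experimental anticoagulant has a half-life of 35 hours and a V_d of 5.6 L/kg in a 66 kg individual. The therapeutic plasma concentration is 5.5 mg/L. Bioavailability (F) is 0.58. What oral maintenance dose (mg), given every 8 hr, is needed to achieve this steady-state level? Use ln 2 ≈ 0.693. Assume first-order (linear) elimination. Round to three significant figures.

Total Vd = 5.6 × 66 = 369.6 L
CL = ln 2 · Vd / t½ = 0.693 × 369.6 / 35 = 7.318 L/h
D = CL × Css × τ / F = 7.318 × 5.5 × 8 / 0.58 = 555.2 mg

555 mg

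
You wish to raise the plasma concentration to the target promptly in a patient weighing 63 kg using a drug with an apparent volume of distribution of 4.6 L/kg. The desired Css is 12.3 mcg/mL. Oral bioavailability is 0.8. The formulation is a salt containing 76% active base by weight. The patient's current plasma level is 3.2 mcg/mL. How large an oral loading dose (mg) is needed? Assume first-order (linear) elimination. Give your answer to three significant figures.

4340 mg

Vd(total) = 63 kg × 4.6 L/kg = 289.8 L
Concentration deficit ΔC = 12.3 − 3.2 = 9.100 mg/L
LD = Vd × ΔC / F / S = 289.8 × 9.100 / 0.8 / 0.76 = 4337 mg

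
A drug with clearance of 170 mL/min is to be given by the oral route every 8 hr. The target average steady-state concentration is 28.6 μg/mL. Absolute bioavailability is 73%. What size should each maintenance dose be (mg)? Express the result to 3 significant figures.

3200 mg

Convert clearance: 170 mL/min × 60 min/h ÷ 1000 mL/L = 10.20 L/h
D = CL × Css × τ / F = 10.20 × 28.6 × 8 / 0.73 = 3197 mg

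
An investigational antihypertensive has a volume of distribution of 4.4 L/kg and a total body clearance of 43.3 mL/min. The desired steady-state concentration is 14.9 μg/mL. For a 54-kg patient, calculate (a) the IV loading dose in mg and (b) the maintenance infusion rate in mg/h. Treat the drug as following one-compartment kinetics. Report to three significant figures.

(a) 3540 mg; (b) 38.7 mg/h

Total Vd = 4.4 × 54 = 237.6 L
Loading dose = Vd × C = 237.6 × 14.9 = 3540 mg
CL = 43.3 mL/min = 43.3 × 0.06 = 2.598 L/h
Maintenance: replace elimination → rate = CL × Css = 2.598 × 14.9 = 38.71 mg/h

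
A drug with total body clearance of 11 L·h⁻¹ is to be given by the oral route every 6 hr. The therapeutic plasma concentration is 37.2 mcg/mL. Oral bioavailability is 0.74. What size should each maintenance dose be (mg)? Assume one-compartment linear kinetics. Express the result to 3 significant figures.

3320 mg

D = CL × Css × τ / F = 11.00 × 37.2 × 6 / 0.74 = 3318 mg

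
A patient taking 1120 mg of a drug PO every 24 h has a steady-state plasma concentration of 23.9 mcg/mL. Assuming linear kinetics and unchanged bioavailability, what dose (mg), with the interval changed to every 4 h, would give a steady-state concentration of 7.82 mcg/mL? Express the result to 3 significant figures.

61.1 mg

For first-order elimination, Css ∝ F·D/(CL·τ); F and CL are unchanged, so Css ∝ D/τ.
D₂ = D₁ × (Css,target / Css,current) × (τ₂/τ₁) = 1120 × (7.82/23.9) × (4/24) = 61.08 mg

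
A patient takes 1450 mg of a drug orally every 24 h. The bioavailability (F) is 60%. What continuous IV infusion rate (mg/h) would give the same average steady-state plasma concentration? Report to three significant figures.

Equivalent systemic input: infusion rate = F·D/τ.
Rate = 0.6 × 1450 / 24 = 36.25 mg/h

36.3 mg/h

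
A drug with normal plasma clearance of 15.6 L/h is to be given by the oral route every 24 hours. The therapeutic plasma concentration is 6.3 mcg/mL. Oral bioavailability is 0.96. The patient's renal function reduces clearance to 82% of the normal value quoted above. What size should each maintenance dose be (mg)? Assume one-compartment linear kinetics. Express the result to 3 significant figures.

2010 mg

Patient clearance = 0.82 × 15.60 = 12.79 L/h
D = CL × Css × τ / F = 12.79 × 6.3 × 24 / 0.96 = 2014 mg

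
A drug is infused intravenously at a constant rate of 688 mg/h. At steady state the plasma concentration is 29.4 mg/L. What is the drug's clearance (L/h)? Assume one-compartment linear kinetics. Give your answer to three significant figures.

At steady state, infusion rate = CL × Css, so CL = rate / Css.
CL = 688 / 29.4 = 23.40 L/h

23.4 L/h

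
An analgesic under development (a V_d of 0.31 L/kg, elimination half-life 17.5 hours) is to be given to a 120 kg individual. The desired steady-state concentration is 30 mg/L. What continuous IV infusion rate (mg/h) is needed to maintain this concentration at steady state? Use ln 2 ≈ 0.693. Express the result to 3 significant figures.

Vd = 0.31 L/kg × 120 kg = 37.20 L
k = 0.693/17.5 = 0.03960 h⁻¹, so CL = k·Vd = 0.03960 × 37.20 = 1.473 L/h
Infusion rate = CL × Css = 1.473 × 30 = 44.19 mg/h

44.2 mg/h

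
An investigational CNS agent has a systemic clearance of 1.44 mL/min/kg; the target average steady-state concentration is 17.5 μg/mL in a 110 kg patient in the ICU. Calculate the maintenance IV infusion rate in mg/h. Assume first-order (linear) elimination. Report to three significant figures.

166 mg/h

CL = 1.44 mL/min/kg × 110 kg = 158.4 mL/min = 158.4 × 60/1000 = 9.504 L/h
At steady state, infusion rate equals elimination rate: rate in = CL × Css.
Rate = CL × Css = 9.504 × 17.5 = 166.3 mg/h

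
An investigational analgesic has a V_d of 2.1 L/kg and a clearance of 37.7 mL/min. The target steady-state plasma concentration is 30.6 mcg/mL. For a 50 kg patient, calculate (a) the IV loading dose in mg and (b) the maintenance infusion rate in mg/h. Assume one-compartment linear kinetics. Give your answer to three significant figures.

Vd = 2.1 L/kg × 50 kg = 105.0 L
LD = Vd · C_target = 105.0 × 30.6 = 3213 mg
CL = 37.7 mL/min = 37.7 × 0.06 = 2.262 L/h
Maintenance infusion rate = CL × Css = 2.262 × 30.6 = 69.22 mg/h

(a) 3210 mg; (b) 69.2 mg/h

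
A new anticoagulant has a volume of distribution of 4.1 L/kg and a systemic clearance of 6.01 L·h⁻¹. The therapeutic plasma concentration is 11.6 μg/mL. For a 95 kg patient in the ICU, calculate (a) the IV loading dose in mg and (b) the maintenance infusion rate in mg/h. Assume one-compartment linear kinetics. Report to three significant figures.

Total Vd = 4.1 × 95 = 389.5 L
Loading: fill Vd to C_target → 389.5 L × 11.6 mg/L = 4518 mg
Maintenance: replace elimination → rate = CL × Css = 6.010 × 11.6 = 69.72 mg/h

(a) 4520 mg; (b) 69.7 mg/h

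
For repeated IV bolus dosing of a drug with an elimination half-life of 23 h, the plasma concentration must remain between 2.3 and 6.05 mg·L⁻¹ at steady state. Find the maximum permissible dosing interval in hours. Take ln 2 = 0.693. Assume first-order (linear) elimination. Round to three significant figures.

k = 0.693 / t½ = 0.693 / 23 = 0.03013 h⁻¹
Between IV bolus doses, concentration decays as C = C₀·e^(−kτ), so C_peak/C_trough = e^(kτ).
τ_max = ln(C_peak/C_trough) / k = ln(6.05/2.3) / 0.03013 = 0.9671 / 0.03013 = 32.10 h

32.1 h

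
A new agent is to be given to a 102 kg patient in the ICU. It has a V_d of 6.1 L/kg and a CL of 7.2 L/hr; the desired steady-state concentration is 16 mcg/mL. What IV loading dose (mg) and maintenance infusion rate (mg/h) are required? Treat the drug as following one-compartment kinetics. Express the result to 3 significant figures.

(a) 9960 mg; (b) 115 mg/h

Vd(total) = 102 kg × 6.1 L/kg = 622.2 L
Loading: fill Vd to C_target → 622.2 L × 16 mg/L = 9955 mg
Infusion rate = 7.200 L/h × 16 mg/L = 115.2 mg/h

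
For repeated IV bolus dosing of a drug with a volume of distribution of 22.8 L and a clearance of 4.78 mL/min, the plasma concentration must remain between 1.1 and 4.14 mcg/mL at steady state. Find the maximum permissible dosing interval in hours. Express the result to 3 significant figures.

105 h

CL = 4.78 mL/min × 60/1000 = 0.2868 L/h
k = CL / Vd = 0.2868 / 22.80 = 0.01258 h⁻¹
Between IV bolus doses, concentration decays as C = C₀·e^(−kτ), so C_peak/C_trough = e^(kτ).
τ_max = ln(C_peak/C_trough) / k = ln(4.14/1.1) / 0.01258 = 1.325 / 0.01258 = 105.3 h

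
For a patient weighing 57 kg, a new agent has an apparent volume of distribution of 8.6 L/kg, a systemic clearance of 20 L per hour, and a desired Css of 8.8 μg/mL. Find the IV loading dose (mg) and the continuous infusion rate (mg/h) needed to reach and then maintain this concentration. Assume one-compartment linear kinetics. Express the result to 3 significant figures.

(a) 4310 mg; (b) 176 mg/h

Vd = 8.6 L/kg × 57 kg = 490.2 L
Loading: fill Vd to C_target → 490.2 L × 8.8 mg/L = 4314 mg
Infusion rate = 20.00 L/h × 8.8 mg/L = 176.0 mg/h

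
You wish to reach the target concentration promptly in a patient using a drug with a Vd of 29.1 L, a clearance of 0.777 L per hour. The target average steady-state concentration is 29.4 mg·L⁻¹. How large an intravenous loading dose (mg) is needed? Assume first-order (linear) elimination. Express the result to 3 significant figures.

LD = Vd × C = 29.10 × 29.40 = 855.5 mg

856 mg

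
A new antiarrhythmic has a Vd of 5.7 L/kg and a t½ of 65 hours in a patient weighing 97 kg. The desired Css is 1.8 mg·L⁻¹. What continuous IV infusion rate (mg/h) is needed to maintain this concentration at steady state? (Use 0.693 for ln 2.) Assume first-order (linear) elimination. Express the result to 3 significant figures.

10.6 mg/h

Vd = 5.7 L/kg × 97 kg = 552.9 L
CL = 0.693 × Vd / t½ = 0.693 × 552.9 / 65 = 5.895 L/h
Infusion rate = CL × Css = 5.895 × 1.8 = 10.61 mg/h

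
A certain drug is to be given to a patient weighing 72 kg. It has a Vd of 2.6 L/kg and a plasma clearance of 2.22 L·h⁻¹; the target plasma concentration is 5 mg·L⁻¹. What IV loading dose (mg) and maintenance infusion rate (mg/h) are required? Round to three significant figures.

(a) 936 mg; (b) 11.1 mg/h

Vd = 2.6 L/kg × 72 kg = 187.2 L
LD = Vd · C_target = 187.2 × 5 = 936.0 mg
Maintenance: replace elimination → rate = CL × Css = 2.220 × 5 = 11.10 mg/h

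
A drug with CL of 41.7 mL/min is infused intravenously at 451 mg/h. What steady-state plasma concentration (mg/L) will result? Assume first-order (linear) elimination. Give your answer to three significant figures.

180 mg/L

CL = 41.7 mL/min × 60/1000 = 2.502 L/h
Css = rate / CL = 451 / 2.502 = 180.3 mg/L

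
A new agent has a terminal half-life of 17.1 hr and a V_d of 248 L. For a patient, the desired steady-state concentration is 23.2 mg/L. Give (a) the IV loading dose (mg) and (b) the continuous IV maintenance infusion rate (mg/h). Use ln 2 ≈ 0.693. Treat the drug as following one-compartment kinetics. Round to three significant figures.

LD = Vd × C = 248.0 × 23.2 = 5754 mg
CL = 0.693 × Vd / t½ = 0.693 × 248.0 / 17.1 = 10.05 L/h
Infusion rate = CL × Css = 10.05 × 23.2 = 233.2 mg/h

(a) 5750 mg; (b) 233 mg/h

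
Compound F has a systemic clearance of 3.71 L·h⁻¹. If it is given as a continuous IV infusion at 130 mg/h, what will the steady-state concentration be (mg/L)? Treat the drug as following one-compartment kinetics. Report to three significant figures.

35.0 mg/L

Css = rate / CL = 130 / 3.710 = 35.04 mg/L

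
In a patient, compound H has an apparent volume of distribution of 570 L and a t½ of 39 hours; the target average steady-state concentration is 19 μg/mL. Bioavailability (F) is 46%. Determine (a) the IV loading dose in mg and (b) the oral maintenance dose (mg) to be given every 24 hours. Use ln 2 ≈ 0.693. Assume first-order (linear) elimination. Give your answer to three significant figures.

LD = Vd × C = 570.0 × 19 = 10830 mg
CL = 0.693 × Vd / t½ = 0.693 × 570.0 / 39 = 10.13 L/h
D = CL × Css × τ / F = 10.13 × 19 × 24 / 0.46 = 10040 mg

(a) 10800 mg; (b) 10000 mg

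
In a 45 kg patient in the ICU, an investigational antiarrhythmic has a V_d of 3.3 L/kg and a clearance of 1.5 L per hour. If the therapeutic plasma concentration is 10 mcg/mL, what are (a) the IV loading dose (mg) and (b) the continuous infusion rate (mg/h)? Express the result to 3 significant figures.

Vd = 3.3 L/kg × 45 kg = 148.5 L
Loading dose = Vd × C = 148.5 × 10 = 1485 mg
Maintenance: replace elimination → rate = CL × Css = 1.500 × 10 = 15.00 mg/h

(a) 1490 mg; (b) 15.0 mg/h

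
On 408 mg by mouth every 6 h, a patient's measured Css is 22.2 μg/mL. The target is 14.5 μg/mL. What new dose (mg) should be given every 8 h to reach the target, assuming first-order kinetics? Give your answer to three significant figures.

For first-order elimination, Css ∝ F·D/(CL·τ); F and CL are unchanged, so Css ∝ D/τ.
D₂ = D₁ × (Css,target / Css,current) × (τ₂/τ₁) = 408 × (14.5/22.2) × (8/6) = 355.3 mg

355 mg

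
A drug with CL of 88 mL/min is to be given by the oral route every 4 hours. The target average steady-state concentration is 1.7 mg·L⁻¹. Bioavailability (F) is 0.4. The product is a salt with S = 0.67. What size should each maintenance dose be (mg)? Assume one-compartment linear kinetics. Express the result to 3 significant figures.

CL = 88 mL/min = 88 × 0.06 = 5.280 L/h
D = CL × Css × τ / F / S = 5.280 × 1.7 × 4 / 0.4 / 0.67 = 134.0 mg

134 mg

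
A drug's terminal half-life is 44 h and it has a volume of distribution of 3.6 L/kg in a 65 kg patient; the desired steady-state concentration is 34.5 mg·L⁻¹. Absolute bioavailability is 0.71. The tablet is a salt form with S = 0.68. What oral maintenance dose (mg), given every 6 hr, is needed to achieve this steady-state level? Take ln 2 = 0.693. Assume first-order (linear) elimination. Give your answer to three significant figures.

1580 mg

Vd(total) = 65 kg × 3.6 L/kg = 234.0 L
CL = 0.693 × Vd / t½ = 0.693 × 234.0 / 44 = 3.686 L/h
D = CL × Css × τ / F / S = 3.686 × 34.5 × 6 / 0.71 / 0.68 = 1580 mg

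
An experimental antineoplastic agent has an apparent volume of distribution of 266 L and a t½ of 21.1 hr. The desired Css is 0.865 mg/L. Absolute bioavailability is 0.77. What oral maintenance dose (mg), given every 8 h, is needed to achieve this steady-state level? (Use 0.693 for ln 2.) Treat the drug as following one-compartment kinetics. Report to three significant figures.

CL = 0.693 × Vd / t½ = 0.693 × 266.0 / 21.1 = 8.736 L/h
D = CL × Css × τ / F = 8.736 × 0.865 × 8 / 0.77 = 78.51 mg

78.5 mg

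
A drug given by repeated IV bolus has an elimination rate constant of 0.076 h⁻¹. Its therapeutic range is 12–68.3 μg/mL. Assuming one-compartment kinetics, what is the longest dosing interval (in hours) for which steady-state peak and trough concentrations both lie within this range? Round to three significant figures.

22.9 h

Between IV bolus doses, concentration decays as C = C₀·e^(−kτ), so C_peak/C_trough = e^(kτ).
τ_max = ln(C_peak/C_trough) / k = ln(68.3/12) / 0.07600 = 1.739 / 0.07600 = 22.88 h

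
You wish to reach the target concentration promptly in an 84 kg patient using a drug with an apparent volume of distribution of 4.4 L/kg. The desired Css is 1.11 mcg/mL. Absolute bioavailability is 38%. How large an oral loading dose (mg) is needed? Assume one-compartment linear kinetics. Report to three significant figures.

1080 mg

Vd(total) = 84 kg × 4.4 L/kg = 369.6 L
LD = Vd × C / F = 369.6 × 1.110 / 0.38 = 1080 mg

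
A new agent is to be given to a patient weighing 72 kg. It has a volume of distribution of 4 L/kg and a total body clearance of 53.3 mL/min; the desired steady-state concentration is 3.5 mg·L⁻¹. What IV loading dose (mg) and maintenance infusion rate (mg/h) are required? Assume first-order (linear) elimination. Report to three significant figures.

Total Vd = 4 × 72 = 288.0 L
Loading: fill Vd to C_target → 288.0 L × 3.5 mg/L = 1008 mg
CL = 53.3 mL/min × 60/1000 = 3.198 L/h
Infusion rate = 3.198 L/h × 3.5 mg/L = 11.19 mg/h

(a) 1010 mg; (b) 11.2 mg/h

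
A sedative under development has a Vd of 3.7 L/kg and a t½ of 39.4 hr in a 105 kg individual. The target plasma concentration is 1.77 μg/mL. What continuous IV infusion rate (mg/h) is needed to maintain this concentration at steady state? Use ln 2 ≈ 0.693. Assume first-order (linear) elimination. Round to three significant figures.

12.1 mg/h

Vd(total) = 105 kg × 3.7 L/kg = 388.5 L
k = 0.693/39.4 = 0.01759 h⁻¹, so CL = k·Vd = 0.01759 × 388.5 = 6.834 L/h
Infusion rate = CL × Css = 6.834 × 1.77 = 12.10 mg/h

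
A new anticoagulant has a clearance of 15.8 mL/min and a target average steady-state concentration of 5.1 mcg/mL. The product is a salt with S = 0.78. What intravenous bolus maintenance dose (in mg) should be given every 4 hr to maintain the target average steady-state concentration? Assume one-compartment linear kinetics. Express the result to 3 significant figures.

CL = 15.8 mL/min = 15.8 × 0.06 = 0.9480 L/h
At steady state, dose per interval replaces the amount cleared in that interval: S·D/τ = CL·Css.
D = CL × Css × τ / S = 0.9480 × 5.1 × 4 / 0.78 = 24.79 mg

24.8 mg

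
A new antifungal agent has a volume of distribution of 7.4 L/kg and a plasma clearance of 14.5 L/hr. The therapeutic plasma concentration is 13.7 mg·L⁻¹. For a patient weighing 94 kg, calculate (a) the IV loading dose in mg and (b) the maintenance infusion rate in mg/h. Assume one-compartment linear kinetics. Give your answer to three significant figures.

Vd(total) = 94 kg × 7.4 L/kg = 695.6 L
Loading: fill Vd to C_target → 695.6 L × 13.7 mg/L = 9530 mg
Maintenance: replace elimination → rate = CL × Css = 14.50 × 13.7 = 198.7 mg/h

(a) 9530 mg; (b) 199 mg/h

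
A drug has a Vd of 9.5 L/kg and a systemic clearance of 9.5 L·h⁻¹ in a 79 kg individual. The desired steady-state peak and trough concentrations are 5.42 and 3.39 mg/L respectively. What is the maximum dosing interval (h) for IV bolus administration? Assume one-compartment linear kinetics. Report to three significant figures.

Vd = 9.5 L/kg × 79 kg = 750.5 L
k = CL / Vd = 9.500 / 750.5 = 0.01266 h⁻¹
Between IV bolus doses, concentration decays as C = C₀·e^(−kτ), so C_peak/C_trough = e^(kτ).
τ_max = ln(C_peak/C_trough) / k = ln(5.42/3.39) / 0.01266 = 0.4693 / 0.01266 = 37.07 h

37.1 h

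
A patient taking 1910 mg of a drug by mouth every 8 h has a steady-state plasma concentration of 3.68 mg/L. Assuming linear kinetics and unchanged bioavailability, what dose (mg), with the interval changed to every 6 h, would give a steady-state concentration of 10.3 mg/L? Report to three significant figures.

For first-order elimination, Css ∝ F·D/(CL·τ); F and CL are unchanged, so Css ∝ D/τ.
D₂ = D₁ × (Css,target / Css,current) × (τ₂/τ₁) = 1910 × (10.3/3.68) × (6/8) = 4009 mg

4010 mg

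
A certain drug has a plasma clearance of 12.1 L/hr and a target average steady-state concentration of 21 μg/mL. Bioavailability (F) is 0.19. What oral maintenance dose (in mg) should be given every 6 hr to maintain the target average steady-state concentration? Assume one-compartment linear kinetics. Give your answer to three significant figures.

8020 mg

D = CL × Css × τ / F = 12.10 × 21 × 6 / 0.19 = 8024 mg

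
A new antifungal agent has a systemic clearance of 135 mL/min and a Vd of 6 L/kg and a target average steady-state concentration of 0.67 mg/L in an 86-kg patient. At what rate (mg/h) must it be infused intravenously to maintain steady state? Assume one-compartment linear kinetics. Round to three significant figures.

CL = 135 mL/min × 60/1000 = 8.100 L/h
Infusion rate = CL · Css = 8.100 L/h × 0.67 mg/L = 5.427 mg/h

5.43 mg/h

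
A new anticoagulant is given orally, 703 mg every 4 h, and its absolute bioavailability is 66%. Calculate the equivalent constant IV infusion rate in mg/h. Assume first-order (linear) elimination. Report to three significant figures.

116 mg/h

Equivalent systemic input: infusion rate = F·D/τ.
Rate = 0.66 × 703 / 4 = 116.0 mg/h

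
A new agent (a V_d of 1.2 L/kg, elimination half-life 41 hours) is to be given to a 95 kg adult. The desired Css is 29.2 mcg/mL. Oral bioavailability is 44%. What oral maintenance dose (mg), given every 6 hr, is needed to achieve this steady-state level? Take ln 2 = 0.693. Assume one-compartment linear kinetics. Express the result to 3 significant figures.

Total Vd = 1.2 × 95 = 114.0 L
k = 0.693/41 = 0.01690 h⁻¹, so CL = k·Vd = 0.01690 × 114.0 = 1.927 L/h
D = CL × Css × τ / F = 1.927 × 29.2 × 6 / 0.44 = 767.3 mg

767 mg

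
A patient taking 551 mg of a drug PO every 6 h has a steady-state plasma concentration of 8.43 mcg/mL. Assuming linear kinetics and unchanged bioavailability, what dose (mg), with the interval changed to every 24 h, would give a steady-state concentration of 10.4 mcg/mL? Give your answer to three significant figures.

For first-order elimination, Css ∝ F·D/(CL·τ); F and CL are unchanged, so Css ∝ D/τ.
D₂ = D₁ × (Css,target / Css,current) × (τ₂/τ₁) = 551 × (10.4/8.43) × (24/6) = 2719 mg

2720 mg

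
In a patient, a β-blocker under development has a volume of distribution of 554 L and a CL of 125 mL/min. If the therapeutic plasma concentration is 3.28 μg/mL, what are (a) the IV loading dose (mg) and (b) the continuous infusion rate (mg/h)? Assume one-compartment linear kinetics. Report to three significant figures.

Loading: fill Vd to C_target → 554.0 L × 3.28 mg/L = 1817 mg
Convert clearance: 125 mL/min × 60 min/h ÷ 1000 mL/L = 7.500 L/h
Infusion rate = 7.500 L/h × 3.28 mg/L = 24.60 mg/h

(a) 1820 mg; (b) 24.6 mg/h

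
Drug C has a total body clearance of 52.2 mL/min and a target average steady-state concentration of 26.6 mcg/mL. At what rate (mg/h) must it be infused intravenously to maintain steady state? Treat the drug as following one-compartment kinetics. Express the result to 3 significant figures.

CL = 52.2 mL/min = 52.2 × 0.06 = 3.132 L/h
At steady state, infusion rate equals elimination rate: rate in = CL × Css.
Rate = CL × Css = 3.132 × 26.6 = 83.31 mg/h

83.3 mg/h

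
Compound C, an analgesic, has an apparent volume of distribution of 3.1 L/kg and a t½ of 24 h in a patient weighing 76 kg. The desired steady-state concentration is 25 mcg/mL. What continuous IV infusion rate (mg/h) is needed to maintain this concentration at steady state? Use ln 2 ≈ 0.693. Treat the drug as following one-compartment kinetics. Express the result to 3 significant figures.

Vd = 3.1 L/kg × 76 kg = 235.6 L
CL = ln 2 · Vd / t½ = 0.693 × 235.6 / 24 = 6.803 L/h
Infusion rate = CL × Css = 6.803 × 25 = 170.1 mg/h

170 mg/h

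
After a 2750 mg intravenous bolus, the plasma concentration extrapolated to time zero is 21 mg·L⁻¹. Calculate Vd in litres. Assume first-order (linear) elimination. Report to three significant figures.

131 L

Immediately after an IV bolus, C₀ = Dose / Vd, so Vd = Dose / C₀.
Vd = 2750 / 21 = 131.0 L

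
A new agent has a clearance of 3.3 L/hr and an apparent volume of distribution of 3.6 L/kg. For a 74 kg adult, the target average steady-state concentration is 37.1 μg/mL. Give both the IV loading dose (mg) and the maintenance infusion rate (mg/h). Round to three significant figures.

Vd(total) = 74 kg × 3.6 L/kg = 266.4 L
Loading dose = Vd × C = 266.4 × 37.1 = 9883 mg
Infusion rate = 3.300 L/h × 37.1 mg/L = 122.4 mg/h

(a) 9880 mg; (b) 122 mg/h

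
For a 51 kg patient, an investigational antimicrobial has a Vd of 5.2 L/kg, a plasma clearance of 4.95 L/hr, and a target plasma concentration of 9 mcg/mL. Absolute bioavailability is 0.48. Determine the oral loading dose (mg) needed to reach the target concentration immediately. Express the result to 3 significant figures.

4970 mg

Total Vd = 5.2 × 51 = 265.2 L
LD = Vd × C / F = 265.2 × 9.000 / 0.48 = 4973 mg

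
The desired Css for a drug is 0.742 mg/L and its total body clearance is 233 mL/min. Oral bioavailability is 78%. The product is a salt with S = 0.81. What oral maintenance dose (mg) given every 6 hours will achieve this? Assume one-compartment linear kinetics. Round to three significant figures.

98.5 mg

Convert clearance: 233 mL/min × 60 min/h ÷ 1000 mL/L = 13.98 L/h
At steady state, dose per interval replaces the amount cleared in that interval: F·S·D/τ = CL·Css.
D = CL × Css × τ / F / S = 13.98 × 0.742 × 6 / 0.78 / 0.81 = 98.51 mg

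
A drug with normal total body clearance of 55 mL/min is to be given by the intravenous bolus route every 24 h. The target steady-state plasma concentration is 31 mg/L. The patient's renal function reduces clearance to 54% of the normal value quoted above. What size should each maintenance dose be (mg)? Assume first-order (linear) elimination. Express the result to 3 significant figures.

CL = 55 mL/min × 60/1000 = 3.300 L/h
Patient clearance = 0.54 × 3.300 = 1.782 L/h
D = CL × Css × τ = 1.782 × 31 × 24 = 1326 mg

1330 mg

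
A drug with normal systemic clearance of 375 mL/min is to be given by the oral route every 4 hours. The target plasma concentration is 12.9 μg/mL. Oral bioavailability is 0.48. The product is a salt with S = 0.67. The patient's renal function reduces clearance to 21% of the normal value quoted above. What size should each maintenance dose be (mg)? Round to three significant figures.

758 mg

CL = 375 mL/min = 375 × 0.06 = 22.50 L/h
Patient clearance = 0.21 × 22.50 = 4.725 L/h
D = CL × Css × τ / F / S = 4.725 × 12.9 × 4 / 0.48 / 0.67 = 758.1 mg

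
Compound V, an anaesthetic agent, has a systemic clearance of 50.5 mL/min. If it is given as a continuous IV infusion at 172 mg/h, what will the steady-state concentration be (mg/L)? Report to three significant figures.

56.8 mg/L

Convert clearance: 50.5 mL/min × 60 min/h ÷ 1000 mL/L = 3.030 L/h
Css = rate / CL = 172 / 3.030 = 56.77 mg/L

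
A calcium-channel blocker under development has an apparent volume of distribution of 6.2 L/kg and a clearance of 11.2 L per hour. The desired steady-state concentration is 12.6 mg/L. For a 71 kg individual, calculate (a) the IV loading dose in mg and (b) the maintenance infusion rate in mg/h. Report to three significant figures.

Vd = 6.2 L/kg × 71 kg = 440.2 L
LD = Vd · C_target = 440.2 × 12.6 = 5547 mg
Maintenance infusion rate = CL × Css = 11.20 × 12.6 = 141.1 mg/h

(a) 5550 mg; (b) 141 mg/h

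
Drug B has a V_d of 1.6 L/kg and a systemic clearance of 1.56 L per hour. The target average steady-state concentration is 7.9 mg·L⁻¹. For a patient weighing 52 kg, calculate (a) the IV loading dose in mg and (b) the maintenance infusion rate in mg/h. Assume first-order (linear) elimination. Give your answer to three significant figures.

(a) 657 mg; (b) 12.3 mg/h

Vd(total) = 52 kg × 1.6 L/kg = 83.20 L
Loading dose = Vd × C = 83.20 × 7.9 = 657.3 mg
Maintenance infusion rate = CL × Css = 1.560 × 7.9 = 12.32 mg/h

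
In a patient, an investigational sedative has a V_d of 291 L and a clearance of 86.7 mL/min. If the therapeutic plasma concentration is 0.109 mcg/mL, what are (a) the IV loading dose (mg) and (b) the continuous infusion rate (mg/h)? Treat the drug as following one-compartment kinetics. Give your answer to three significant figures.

(a) 31.7 mg; (b) 0.567 mg/h

LD = Vd · C_target = 291.0 × 0.109 = 31.72 mg
Convert clearance: 86.7 mL/min × 60 min/h ÷ 1000 mL/L = 5.202 L/h
Maintenance: replace elimination → rate = CL × Css = 5.202 × 0.109 = 0.5670 mg/h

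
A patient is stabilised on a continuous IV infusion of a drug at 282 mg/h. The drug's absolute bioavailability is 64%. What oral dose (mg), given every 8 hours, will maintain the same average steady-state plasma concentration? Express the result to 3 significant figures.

3530 mg

To maintain the same Css, the systemic dosing rate must be unchanged: F·D/τ = infusion rate.
D = rate × τ / F = 282 × 8 / 0.64 = 3525 mg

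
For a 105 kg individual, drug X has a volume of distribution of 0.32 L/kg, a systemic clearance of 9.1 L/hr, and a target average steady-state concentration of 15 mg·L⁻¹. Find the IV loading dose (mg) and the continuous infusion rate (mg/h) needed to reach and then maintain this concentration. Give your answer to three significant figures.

(a) 504 mg; (b) 137 mg/h

Vd(total) = 105 kg × 0.32 L/kg = 33.60 L
LD = Vd · C_target = 33.60 × 15 = 504.0 mg
Infusion rate = 9.100 L/h × 15 mg/L = 136.5 mg/h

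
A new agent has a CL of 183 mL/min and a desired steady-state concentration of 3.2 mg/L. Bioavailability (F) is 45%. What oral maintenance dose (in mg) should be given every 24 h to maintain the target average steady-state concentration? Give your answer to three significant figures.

CL = 183 mL/min × 60/1000 = 10.98 L/h
D = CL × Css × τ / F = 10.98 × 3.2 × 24 / 0.45 = 1874 mg

1870 mg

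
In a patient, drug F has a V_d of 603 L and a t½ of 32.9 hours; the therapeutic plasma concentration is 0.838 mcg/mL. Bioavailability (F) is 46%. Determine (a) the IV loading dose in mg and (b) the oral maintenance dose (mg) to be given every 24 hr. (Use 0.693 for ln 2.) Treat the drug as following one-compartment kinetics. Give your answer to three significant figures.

LD = Vd × C = 603.0 × 0.838 = 505.3 mg
CL = 0.693 × Vd / t½ = 0.693 × 603.0 / 32.9 = 12.70 L/h
D = CL × Css × τ / F = 12.70 × 0.838 × 24 / 0.46 = 555.3 mg

(a) 505 mg; (b) 555 mg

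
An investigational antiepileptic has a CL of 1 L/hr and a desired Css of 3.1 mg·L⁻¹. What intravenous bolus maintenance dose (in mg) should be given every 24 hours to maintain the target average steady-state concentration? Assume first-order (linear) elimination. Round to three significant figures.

74.4 mg

At steady state, dose per interval replaces the amount cleared in that interval: D/τ = CL·Css.
D = CL × Css × τ = 1.000 × 3.1 × 24 = 74.40 mg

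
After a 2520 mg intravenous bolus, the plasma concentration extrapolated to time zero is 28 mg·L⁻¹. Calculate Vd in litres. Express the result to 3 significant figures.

90.0 L

Immediately after an IV bolus, C₀ = Dose / Vd, so Vd = Dose / C₀.
Vd = 2520 / 28 = 90.00 L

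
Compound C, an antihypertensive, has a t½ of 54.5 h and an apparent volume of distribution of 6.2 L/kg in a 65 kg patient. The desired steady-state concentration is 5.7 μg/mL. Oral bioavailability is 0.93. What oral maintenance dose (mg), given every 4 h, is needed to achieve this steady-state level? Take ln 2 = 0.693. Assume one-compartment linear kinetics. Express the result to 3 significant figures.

126 mg

Vd = 6.2 L/kg × 65 kg = 403.0 L
CL = ln 2 · Vd / t½ = 0.693 × 403.0 / 54.5 = 5.124 L/h
D = CL × Css × τ / F = 5.124 × 5.7 × 4 / 0.93 = 125.6 mg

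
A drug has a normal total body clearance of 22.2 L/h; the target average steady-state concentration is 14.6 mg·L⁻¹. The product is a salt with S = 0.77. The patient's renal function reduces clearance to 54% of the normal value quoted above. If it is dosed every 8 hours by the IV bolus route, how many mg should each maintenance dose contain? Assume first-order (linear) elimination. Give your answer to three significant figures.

1820 mg

Patient clearance = 0.54 × 22.20 = 11.99 L/h
D = CL × Css × τ / S = 11.99 × 14.6 × 8 / 0.77 = 1819 mg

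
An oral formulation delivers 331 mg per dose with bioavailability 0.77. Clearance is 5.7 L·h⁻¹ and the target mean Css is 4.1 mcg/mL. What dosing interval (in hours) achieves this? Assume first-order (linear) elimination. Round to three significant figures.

10.9 h

F·D/τ = CL·Css → τ = F·D / (CL·Css).
τ = 0.77 × 331 / (5.7 × 4.1) = 10.91 h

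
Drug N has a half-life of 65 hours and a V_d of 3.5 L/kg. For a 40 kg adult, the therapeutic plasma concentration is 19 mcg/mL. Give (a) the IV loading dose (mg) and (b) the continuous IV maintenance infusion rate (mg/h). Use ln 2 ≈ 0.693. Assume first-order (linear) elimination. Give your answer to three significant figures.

Total Vd = 3.5 × 40 = 140.0 L
LD = Vd × C = 140.0 × 19 = 2660 mg
CL = 0.693 × Vd / t½ = 0.693 × 140.0 / 65 = 1.493 L/h
Infusion rate = CL × Css = 1.493 × 19 = 28.37 mg/h

(a) 2660 mg; (b) 28.4 mg/h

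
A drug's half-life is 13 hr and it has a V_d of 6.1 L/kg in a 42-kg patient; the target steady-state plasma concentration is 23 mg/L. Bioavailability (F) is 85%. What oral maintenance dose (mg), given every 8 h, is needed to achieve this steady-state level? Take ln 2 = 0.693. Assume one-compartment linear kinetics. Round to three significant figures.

Total Vd = 6.1 × 42 = 256.2 L
CL = 0.693 × Vd / t½ = 0.693 × 256.2 / 13 = 13.66 L/h
D = CL × Css × τ / F = 13.66 × 23 × 8 / 0.85 = 2957 mg

2960 mg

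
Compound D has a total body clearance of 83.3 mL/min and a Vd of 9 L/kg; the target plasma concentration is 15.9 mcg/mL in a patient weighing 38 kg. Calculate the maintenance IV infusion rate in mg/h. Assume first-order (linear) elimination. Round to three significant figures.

79.5 mg/h

CL = 83.3 mL/min = 83.3 × 0.06 = 4.998 L/h
Rate = CL × Css = 4.998 × 15.9 = 79.47 mg/h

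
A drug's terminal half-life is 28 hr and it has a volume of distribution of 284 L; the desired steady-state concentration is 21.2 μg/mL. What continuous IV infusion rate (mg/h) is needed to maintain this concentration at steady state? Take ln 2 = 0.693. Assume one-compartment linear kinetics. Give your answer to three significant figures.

k = 0.693/28 = 0.02475 h⁻¹, so CL = k·Vd = 0.02475 × 284.0 = 7.029 L/h
Infusion rate = CL × Css = 7.029 × 21.2 = 149.0 mg/h

149 mg/h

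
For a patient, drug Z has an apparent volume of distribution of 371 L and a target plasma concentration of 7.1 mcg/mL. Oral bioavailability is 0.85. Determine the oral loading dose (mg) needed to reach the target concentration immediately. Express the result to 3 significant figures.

The loading dose fills Vd to the target concentration.
LD = Vd × C / F = 371.0 × 7.100 / 0.85 = 3099 mg

3100 mg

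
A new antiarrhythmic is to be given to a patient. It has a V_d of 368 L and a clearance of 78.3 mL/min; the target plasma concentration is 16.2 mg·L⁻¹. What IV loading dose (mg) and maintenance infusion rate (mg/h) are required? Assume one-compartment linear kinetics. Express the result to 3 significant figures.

Loading dose = Vd × C = 368.0 × 16.2 = 5962 mg
CL = 78.3 mL/min = 78.3 × 0.06 = 4.698 L/h
Infusion rate = 4.698 L/h × 16.2 mg/L = 76.11 mg/h

(a) 5960 mg; (b) 76.1 mg/h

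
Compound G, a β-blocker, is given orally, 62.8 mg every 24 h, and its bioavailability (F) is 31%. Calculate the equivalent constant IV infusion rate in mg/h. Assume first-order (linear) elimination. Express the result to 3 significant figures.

Equivalent systemic input: infusion rate = F·D/τ.
Rate = 0.31 × 62.8 / 24 = 0.8112 mg/h

0.811 mg/h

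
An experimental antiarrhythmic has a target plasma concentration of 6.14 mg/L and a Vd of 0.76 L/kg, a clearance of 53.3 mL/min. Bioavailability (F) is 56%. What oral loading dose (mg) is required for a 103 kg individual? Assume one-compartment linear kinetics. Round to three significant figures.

858 mg

Vd = 0.76 L/kg × 103 kg = 78.28 L
Loading dose depends on Vd (not clearance): it fills the distribution volume.
LD = Vd × C / F = 78.28 × 6.140 / 0.56 = 858.3 mg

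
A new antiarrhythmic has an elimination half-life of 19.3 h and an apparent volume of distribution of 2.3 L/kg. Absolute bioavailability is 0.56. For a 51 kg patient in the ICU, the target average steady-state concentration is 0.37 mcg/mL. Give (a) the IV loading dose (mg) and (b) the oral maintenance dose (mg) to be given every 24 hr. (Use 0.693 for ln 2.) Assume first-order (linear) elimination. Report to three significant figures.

Vd(total) = 51 kg × 2.3 L/kg = 117.3 L
LD = Vd × C = 117.3 × 0.37 = 43.40 mg
CL = 0.693 × Vd / t½ = 0.693 × 117.3 / 19.3 = 4.212 L/h
D = CL × Css × τ / F = 4.212 × 0.37 × 24 / 0.56 = 66.79 mg

(a) 43.4 mg; (b) 66.8 mg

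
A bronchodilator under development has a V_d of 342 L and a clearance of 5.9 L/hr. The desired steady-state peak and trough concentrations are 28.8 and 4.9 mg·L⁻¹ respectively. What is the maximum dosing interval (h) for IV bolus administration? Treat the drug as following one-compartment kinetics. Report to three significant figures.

103 h

k = CL / Vd = 5.900 / 342.0 = 0.01725 h⁻¹
Between IV bolus doses, concentration decays as C = C₀·e^(−kτ), so C_peak/C_trough = e^(kτ).
τ_max = ln(C_peak/C_trough) / k = ln(28.8/4.9) / 0.01725 = 1.771 / 0.01725 = 102.7 h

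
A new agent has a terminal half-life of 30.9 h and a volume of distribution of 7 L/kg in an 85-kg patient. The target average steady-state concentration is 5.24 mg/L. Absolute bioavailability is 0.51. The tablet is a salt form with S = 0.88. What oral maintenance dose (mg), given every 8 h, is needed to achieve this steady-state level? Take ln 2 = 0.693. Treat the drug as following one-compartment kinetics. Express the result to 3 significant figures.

Vd(total) = 85 kg × 7 L/kg = 595.0 L
k = 0.693/30.9 = 0.02243 h⁻¹, so CL = k·Vd = 0.02243 × 595.0 = 13.35 L/h
D = CL × Css × τ / F / S = 13.35 × 5.24 × 8 / 0.51 / 0.88 = 1247 mg

1250 mg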